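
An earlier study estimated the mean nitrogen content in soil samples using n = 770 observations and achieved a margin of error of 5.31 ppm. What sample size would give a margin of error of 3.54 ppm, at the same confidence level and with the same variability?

Margin of error scales as 1/√n, so n₂ = n₁·(E₁/E₂)².
n₂ = 770 × (5.31/3.54)² = 770 × 2.25 = 1732.50
Round up: n₂ = 1733.

1733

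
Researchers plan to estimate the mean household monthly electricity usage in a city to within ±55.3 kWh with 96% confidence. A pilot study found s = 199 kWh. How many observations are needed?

55

For a mean, the margin of error is E = z·σ/√n, so n = (zσ/E)².
At 96% confidence, z = 2.054.
n = (2.054 × 199 / 55.3)² = 54.63
Round up: n = 55.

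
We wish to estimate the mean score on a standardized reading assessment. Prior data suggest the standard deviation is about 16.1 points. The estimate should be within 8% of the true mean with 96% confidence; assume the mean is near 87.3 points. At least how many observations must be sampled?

For a mean, the margin of error is E = z·σ/√n, so n = (zσ/E)².
At 96% confidence, z = 2.054.
E = 8% of 87.3 = 6.984 points.
n = (2.054 × 16.1 / 6.984)² = 22.42
Round up: n = 23.

23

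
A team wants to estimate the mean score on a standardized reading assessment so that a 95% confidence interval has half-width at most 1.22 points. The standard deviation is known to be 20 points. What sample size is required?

1033

For a mean, the margin of error is E = z·σ/√n, so n = (zσ/E)².
At 95% confidence, z = 1.960.
n = (1.960 × 20 / 1.22)² = 1032.41
Round up: n = 1033.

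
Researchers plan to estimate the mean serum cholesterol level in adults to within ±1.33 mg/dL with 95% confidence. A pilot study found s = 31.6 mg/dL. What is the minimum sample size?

For a mean, the margin of error is E = z·σ/√n, so n = (zσ/E)².
At 95% confidence, z = 1.960.
n = (1.960 × 31.6 / 1.33)² = 2168.62
Round up: n = 2169.

2169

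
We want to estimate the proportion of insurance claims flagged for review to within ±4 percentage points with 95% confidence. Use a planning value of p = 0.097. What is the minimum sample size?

For a proportion with margin E = 0.04 at 95% confidence, z = 1.960.
n = p̂(1−p̂)(z/E)² = 0.097 × 0.903 × (1.960/0.04)² = 210.31
Round up: n = 211.

211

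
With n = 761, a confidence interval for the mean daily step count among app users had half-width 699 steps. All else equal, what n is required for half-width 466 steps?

Margin of error scales as 1/√n, so n₂ = n₁·(E₁/E₂)².
n₂ = 761 × (699/466)² = 761 × 2.25 = 1712.25
Round up: n₂ = 1713.

1713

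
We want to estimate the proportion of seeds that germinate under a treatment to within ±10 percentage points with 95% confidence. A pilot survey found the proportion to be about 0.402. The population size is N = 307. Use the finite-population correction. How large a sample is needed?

For a proportion with margin E = 0.1 at 95% confidence, z = 1.960.
n = p̂(1−p̂)(z/E)² = 0.402 × 0.598 × (1.960/0.1)² = 92.35 — call this n₀.
Finite-population correction with N = 307: n = n₀ / (1 + (n₀−1)/N) = 92.35 / 1.298 = 71.15
Round up: n = 72.

n = 72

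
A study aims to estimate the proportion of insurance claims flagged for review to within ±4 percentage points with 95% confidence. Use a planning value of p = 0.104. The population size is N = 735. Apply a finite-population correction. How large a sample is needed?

n = 172

For a proportion with margin E = 0.04 at 95% confidence, z = 1.960.
n = p̂(1−p̂)(z/E)² = 0.104 × 0.896 × (1.960/0.04)² = 223.73 — call this n₀.
Finite-population correction with N = 735: n = n₀ / (1 + (n₀−1)/N) = 223.73 / 1.303 = 171.70
Round up: n = 172.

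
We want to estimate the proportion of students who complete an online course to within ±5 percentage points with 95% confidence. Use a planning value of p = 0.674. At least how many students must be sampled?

For a proportion with margin E = 0.05 at 95% confidence, z = 1.960.
n = p̂(1−p̂)(z/E)² = 0.674 × 0.326 × (1.960/0.05)² = 337.64
Round up: n = 338.

338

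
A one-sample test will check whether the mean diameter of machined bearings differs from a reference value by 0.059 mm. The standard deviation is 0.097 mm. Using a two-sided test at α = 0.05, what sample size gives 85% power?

For a one-sample z-test, n = ((z_{α/2} + z_β)·σ/δ)².
z_{α/2} = 1.960 (two-sided α = 0.05); z_β = 1.036 (power 85% → β = 0.15).
n = (2.996 × 0.097 / 0.059)² = 24.26
Round up: n = 25.

25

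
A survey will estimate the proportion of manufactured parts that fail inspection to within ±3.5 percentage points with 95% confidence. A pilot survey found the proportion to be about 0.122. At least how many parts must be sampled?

For a proportion with margin E = 0.035 at 95% confidence, z = 1.960.
n = p̂(1−p̂)(z/E)² = 0.122 × 0.878 × (1.960/0.035)² = 335.92
Round up: n = 336.

336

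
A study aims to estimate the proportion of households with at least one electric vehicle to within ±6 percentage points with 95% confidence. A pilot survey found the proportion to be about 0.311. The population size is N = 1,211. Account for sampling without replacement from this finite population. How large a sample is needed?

For a proportion with margin E = 0.06 at 95% confidence, z = 1.960.
n = p̂(1−p̂)(z/E)² = 0.311 × 0.689 × (1.960/0.06)² = 228.66 — call this n₀.
Finite-population correction with N = 1,211: n = n₀ / (1 + (n₀−1)/N) = 228.66 / 1.188 = 192.47
Round up: n = 193.

193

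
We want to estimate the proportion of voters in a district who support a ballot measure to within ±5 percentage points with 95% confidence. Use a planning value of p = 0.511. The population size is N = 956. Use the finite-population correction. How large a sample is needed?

For a proportion with margin E = 0.05 at 95% confidence, z = 1.960.
n = p̂(1−p̂)(z/E)² = 0.511 × 0.489 × (1.960/0.05)² = 383.97 — call this n₀.
Finite-population correction with N = 956: n = n₀ / (1 + (n₀−1)/N) = 383.97 / 1.401 = 274.07
Round up: n = 275.

275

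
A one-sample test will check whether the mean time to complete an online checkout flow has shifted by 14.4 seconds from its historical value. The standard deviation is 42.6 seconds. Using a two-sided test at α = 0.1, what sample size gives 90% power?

n = 75

For a one-sample z-test, n = ((z_{α/2} + z_β)·σ/δ)².
z_{α/2} = 1.645 (two-sided α = 0.1); z_β = 1.282 (power 90% → β = 0.1).
n = (2.927 × 42.6 / 14.4)² = 74.98
Round up: n = 75.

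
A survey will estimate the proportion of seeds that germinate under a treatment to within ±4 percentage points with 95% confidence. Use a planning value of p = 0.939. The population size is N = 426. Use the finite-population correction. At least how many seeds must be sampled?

n = 105

For a proportion with margin E = 0.04 at 95% confidence, z = 1.960.
n = p̂(1−p̂)(z/E)² = 0.939 × 0.061 × (1.960/0.04)² = 137.53 — call this n₀.
Finite-population correction with N = 426: n = n₀ / (1 + (n₀−1)/N) = 137.53 / 1.32 = 104.19
Round up: n = 105.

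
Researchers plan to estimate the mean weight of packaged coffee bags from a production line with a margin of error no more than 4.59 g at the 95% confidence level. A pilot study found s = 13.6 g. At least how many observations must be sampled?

For a mean, the margin of error is E = z·σ/√n, so n = (zσ/E)².
At 95% confidence, z = 1.960.
n = (1.960 × 13.6 / 4.59)² = 33.73
Round up: n = 34.

34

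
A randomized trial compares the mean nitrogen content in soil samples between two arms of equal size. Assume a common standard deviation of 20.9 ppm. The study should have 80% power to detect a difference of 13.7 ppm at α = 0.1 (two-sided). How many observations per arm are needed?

29 per group

For two equal groups, n per group = 2·((z_{α/2} + z_β)·σ/δ)².
z_{α/2} = 1.645; z_β = 0.842 (power 80%).
n = 2 × (2.487 × 20.9 / 13.7)² = 2 × 14.39 = 28.78
Round up: n = 29 per group.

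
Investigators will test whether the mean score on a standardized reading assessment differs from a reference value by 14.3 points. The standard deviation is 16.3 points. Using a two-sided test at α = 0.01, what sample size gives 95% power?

For a one-sample z-test, n = ((z_{α/2} + z_β)·σ/δ)².
z_{α/2} = 2.576 (two-sided α = 0.01); z_β = 1.645 (power 95% → β = 0.05).
n = (4.221 × 16.3 / 14.3)² = 23.15
Round up: n = 24.

n = 24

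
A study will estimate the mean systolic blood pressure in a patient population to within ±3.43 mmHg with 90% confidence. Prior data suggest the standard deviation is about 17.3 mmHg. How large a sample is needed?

69

For a mean, the margin of error is E = z·σ/√n, so n = (zσ/E)².
At 90% confidence, z = 1.645.
n = (1.645 × 17.3 / 3.43)² = 68.84
Round up: n = 69.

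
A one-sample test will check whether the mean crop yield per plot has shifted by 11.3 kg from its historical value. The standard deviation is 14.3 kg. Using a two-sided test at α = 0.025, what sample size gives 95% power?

For a one-sample z-test, n = ((z_{α/2} + z_β)·σ/δ)².
z_{α/2} = 2.241 (two-sided α = 0.025); z_β = 1.645 (power 95% → β = 0.05).
n = (3.886 × 14.3 / 11.3)² = 24.18
Round up: n = 25.

25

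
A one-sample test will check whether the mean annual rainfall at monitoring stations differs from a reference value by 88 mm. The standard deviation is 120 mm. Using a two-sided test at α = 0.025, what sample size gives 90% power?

For a one-sample z-test, n = ((z_{α/2} + z_β)·σ/δ)².
z_{α/2} = 2.241 (two-sided α = 0.025); z_β = 1.282 (power 90% → β = 0.1).
n = (3.523 × 120 / 88)² = 23.08
Round up: n = 24.

24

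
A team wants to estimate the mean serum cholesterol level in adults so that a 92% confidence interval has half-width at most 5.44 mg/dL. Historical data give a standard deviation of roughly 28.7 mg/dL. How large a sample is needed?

For a mean, the margin of error is E = z·σ/√n, so n = (zσ/E)².
At 92% confidence, z = 1.751.
n = (1.751 × 28.7 / 5.44)² = 85.34
Round up: n = 86.

86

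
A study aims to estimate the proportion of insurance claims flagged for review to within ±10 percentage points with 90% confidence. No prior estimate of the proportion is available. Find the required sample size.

For a proportion with margin E = 0.1 at 90% confidence, z = 1.645.
With no prior estimate, use p = 0.5, which maximizes p(1−p) at 0.25.
n = 0.25 × (z/E)² = 0.25 × (1.645/0.1)² = 67.65
Round up: n = 68.

68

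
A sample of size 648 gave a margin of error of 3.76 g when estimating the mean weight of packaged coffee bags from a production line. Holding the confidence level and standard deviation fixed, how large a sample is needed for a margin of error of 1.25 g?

n = 5864

Margin of error scales as 1/√n, so n₂ = n₁·(E₁/E₂)².
n₂ = 648 × (3.76/1.25)² = 648 × 9.048 = 5863.10
Round up: n₂ = 5864.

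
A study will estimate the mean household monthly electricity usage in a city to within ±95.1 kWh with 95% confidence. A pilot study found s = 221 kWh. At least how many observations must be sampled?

For a mean, the margin of error is E = z·σ/√n, so n = (zσ/E)².
At 95% confidence, z = 1.960.
n = (1.960 × 221 / 95.1)² = 20.75
Round up: n = 21.

n = 21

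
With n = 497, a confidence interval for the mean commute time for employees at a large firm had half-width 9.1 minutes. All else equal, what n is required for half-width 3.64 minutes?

Margin of error scales as 1/√n, so n₂ = n₁·(E₁/E₂)².
n₂ = 497 × (9.1/3.64)² = 497 × 6.25 = 3106.25
Round up: n₂ = 3107.

3107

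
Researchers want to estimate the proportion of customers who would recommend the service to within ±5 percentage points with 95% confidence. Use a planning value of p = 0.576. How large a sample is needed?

For a proportion with margin E = 0.05 at 95% confidence, z = 1.960.
n = p̂(1−p̂)(z/E)² = 0.576 × 0.424 × (1.960/0.05)² = 375.28
Round up: n = 376.

376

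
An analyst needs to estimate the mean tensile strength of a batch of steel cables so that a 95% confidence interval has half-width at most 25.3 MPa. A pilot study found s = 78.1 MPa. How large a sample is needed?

For a mean, the margin of error is E = z·σ/√n, so n = (zσ/E)².
At 95% confidence, z = 1.960.
n = (1.960 × 78.1 / 25.3)² = 36.61
Round up: n = 37.

n = 37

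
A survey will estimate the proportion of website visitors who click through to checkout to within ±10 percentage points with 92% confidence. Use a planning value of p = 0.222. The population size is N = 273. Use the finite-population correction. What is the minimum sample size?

For a proportion with margin E = 0.1 at 92% confidence, z = 1.751.
n = p̂(1−p̂)(z/E)² = 0.222 × 0.778 × (1.751/0.1)² = 52.95 — call this n₀.
Finite-population correction with N = 273: n = n₀ / (1 + (n₀−1)/N) = 52.95 / 1.19 = 44.50
Round up: n = 45.

45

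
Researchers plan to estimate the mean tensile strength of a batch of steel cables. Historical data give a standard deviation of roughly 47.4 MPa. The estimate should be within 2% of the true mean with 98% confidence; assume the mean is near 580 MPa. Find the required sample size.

For a mean, the margin of error is E = z·σ/√n, so n = (zσ/E)².
At 98% confidence, z = 2.326.
E = 2% of 580 = 11.6 MPa.
n = (2.326 × 47.4 / 11.6)² = 90.34
Round up: n = 91.

91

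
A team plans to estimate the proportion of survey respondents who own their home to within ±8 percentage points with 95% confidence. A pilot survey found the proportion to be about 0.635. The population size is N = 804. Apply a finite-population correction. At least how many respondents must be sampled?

For a proportion with margin E = 0.08 at 95% confidence, z = 1.960.
n = p̂(1−p̂)(z/E)² = 0.635 × 0.365 × (1.960/0.08)² = 139.12 — call this n₀.
Finite-population correction with N = 804: n = n₀ / (1 + (n₀−1)/N) = 139.12 / 1.172 = 118.70
Round up: n = 119.

n = 119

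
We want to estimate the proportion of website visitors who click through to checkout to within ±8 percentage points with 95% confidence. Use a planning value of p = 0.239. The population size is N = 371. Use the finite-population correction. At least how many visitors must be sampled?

For a proportion with margin E = 0.08 at 95% confidence, z = 1.960.
n = p̂(1−p̂)(z/E)² = 0.239 × 0.761 × (1.960/0.08)² = 109.17 — call this n₀.
Finite-population correction with N = 371: n = n₀ / (1 + (n₀−1)/N) = 109.17 / 1.292 = 84.50
Round up: n = 85.

n = 85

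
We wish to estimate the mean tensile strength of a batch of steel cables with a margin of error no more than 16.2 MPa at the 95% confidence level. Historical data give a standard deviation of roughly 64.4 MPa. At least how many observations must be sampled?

61

For a mean, the margin of error is E = z·σ/√n, so n = (zσ/E)².
At 95% confidence, z = 1.960.
n = (1.960 × 64.4 / 16.2)² = 60.71
Round up: n = 61.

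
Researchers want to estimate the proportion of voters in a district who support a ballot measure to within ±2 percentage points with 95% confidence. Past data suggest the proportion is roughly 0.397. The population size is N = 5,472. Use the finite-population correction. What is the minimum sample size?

n = 1620

For a proportion with margin E = 0.02 at 95% confidence, z = 1.960.
n = p̂(1−p̂)(z/E)² = 0.397 × 0.603 × (1.960/0.02)² = 2299.11 — call this n₀.
Finite-population correction with N = 5,472: n = n₀ / (1 + (n₀−1)/N) = 2299.11 / 1.42 = 1619.09
Round up: n = 1620.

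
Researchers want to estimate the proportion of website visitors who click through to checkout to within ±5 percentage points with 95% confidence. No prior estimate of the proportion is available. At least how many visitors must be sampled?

For a proportion with margin E = 0.05 at 95% confidence, z = 1.960.
With no prior estimate, use p = 0.5, which maximizes p(1−p) at 0.25.
n = 0.25 × (z/E)² = 0.25 × (1.960/0.05)² = 384.16
Round up: n = 385.

385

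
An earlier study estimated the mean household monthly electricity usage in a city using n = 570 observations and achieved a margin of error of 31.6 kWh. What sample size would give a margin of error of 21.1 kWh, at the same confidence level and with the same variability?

n = 1279

Margin of error scales as 1/√n, so n₂ = n₁·(E₁/E₂)².
n₂ = 570 × (31.6/21.1)² = 570 × 2.243 = 1278.51
Round up: n₂ = 1279.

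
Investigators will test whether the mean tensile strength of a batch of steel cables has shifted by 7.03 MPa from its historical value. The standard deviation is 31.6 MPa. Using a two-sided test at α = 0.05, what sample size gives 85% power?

182

For a one-sample z-test, n = ((z_{α/2} + z_β)·σ/δ)².
z_{α/2} = 1.960 (two-sided α = 0.05); z_β = 1.036 (power 85% → β = 0.15).
n = (2.996 × 31.6 / 7.03)² = 181.36
Round up: n = 182.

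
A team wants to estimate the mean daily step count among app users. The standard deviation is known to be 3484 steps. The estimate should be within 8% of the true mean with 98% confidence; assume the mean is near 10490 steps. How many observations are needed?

94

For a mean, the margin of error is E = z·σ/√n, so n = (zσ/E)².
At 98% confidence, z = 2.326.
E = 8% of 10490 = 839.2 steps.
n = (2.326 × 3484 / 839.2)² = 93.25
Round up: n = 94.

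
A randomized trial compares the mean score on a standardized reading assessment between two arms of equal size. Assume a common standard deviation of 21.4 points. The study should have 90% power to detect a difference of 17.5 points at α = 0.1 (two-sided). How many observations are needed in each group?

26 per group

For two equal groups, n per group = 2·((z_{α/2} + z_β)·σ/δ)².
z_{α/2} = 1.645; z_β = 1.282 (power 90%).
n = 2 × (2.927 × 21.4 / 17.5)² = 2 × 12.81 = 25.62
Round up: n = 26 per group.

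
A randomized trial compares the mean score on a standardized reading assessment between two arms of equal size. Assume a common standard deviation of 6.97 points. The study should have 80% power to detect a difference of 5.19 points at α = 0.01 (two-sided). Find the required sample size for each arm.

43 per group

For two equal groups, n per group = 2·((z_{α/2} + z_β)·σ/δ)².
z_{α/2} = 2.576; z_β = 0.842 (power 80%).
n = 2 × (3.418 × 6.97 / 5.19)² = 2 × 21.07 = 42.14
Round up: n = 43 per group.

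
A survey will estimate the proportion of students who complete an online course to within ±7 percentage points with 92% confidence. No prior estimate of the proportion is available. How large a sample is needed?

For a proportion with margin E = 0.07 at 92% confidence, z = 1.751.
With no prior estimate, use p = 0.5, which maximizes p(1−p) at 0.25.
n = 0.25 × (z/E)² = 0.25 × (1.751/0.07)² = 156.43
Round up: n = 157.

157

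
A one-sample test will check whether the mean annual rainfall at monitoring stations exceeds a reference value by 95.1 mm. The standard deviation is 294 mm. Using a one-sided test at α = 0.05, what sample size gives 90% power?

82

For a one-sample z-test, n = ((z_α + z_β)·σ/δ)².
z_α = 1.645 (one-sided α = 0.05); z_β = 1.282 (power 90% → β = 0.1).
n = (2.927 × 294 / 95.1)² = 81.88
Round up: n = 82.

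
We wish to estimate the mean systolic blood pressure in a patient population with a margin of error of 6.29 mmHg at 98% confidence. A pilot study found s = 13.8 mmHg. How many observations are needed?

n = 27

For a mean, the margin of error is E = z·σ/√n, so n = (zσ/E)².
At 98% confidence, z = 2.326.
n = (2.326 × 13.8 / 6.29)² = 26.04
Round up: n = 27.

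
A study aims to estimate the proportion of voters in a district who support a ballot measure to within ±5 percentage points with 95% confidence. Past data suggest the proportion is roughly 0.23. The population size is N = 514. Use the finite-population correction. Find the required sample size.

For a proportion with margin E = 0.05 at 95% confidence, z = 1.960.
n = p̂(1−p̂)(z/E)² = 0.23 × 0.77 × (1.960/0.05)² = 272.14 — call this n₀.
Finite-population correction with N = 514: n = n₀ / (1 + (n₀−1)/N) = 272.14 / 1.528 = 178.10
Round up: n = 179.

179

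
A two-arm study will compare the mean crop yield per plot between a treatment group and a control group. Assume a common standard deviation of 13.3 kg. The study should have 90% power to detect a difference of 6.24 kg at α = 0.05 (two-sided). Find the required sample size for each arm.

96 per group

For two equal groups, n per group = 2·((z_{α/2} + z_β)·σ/δ)².
z_{α/2} = 1.960; z_β = 1.282 (power 90%).
n = 2 × (3.242 × 13.3 / 6.24)² = 2 × 47.75 = 95.50
Round up: n = 96 per group.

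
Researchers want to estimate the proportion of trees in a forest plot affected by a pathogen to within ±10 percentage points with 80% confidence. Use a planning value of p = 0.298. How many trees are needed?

35

For a proportion with margin E = 0.1 at 80% confidence, z = 1.282.
n = p̂(1−p̂)(z/E)² = 0.298 × 0.702 × (1.282/0.1)² = 34.38
Round up: n = 35.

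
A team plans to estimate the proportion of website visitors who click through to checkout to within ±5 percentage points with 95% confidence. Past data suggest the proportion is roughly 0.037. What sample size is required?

For a proportion with margin E = 0.05 at 95% confidence, z = 1.960.
n = p̂(1−p̂)(z/E)² = 0.037 × 0.963 × (1.960/0.05)² = 54.75
Round up: n = 55.

55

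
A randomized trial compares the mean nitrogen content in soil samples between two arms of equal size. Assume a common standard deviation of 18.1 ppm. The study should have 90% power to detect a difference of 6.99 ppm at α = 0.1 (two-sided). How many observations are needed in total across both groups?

230 total

For two equal groups, n per group = 2·((z_{α/2} + z_β)·σ/δ)².
z_{α/2} = 1.645; z_β = 1.282 (power 90%).
n = 2 × (2.927 × 18.1 / 6.99)² = 2 × 57.44 = 114.88
Round up: n = 115 per group.
Total across both groups: 2 × 115 = 230.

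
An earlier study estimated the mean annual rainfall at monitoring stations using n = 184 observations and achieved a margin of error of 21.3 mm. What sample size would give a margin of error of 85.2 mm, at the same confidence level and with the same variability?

Margin of error scales as 1/√n, so n₂ = n₁·(E₁/E₂)².
n₂ = 184 × (21.3/85.2)² = 184 × 0.0625 = 11.50
Round up: n₂ = 12.

12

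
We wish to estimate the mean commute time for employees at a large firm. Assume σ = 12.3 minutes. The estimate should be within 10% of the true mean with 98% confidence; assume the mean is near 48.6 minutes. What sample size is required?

35

For a mean, the margin of error is E = z·σ/√n, so n = (zσ/E)².
At 98% confidence, z = 2.326.
E = 10% of 48.6 = 4.86 minutes.
n = (2.326 × 12.3 / 4.86)² = 34.65
Round up: n = 35.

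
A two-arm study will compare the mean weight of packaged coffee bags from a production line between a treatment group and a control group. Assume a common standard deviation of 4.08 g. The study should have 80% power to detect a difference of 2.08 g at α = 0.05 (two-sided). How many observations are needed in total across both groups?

122 total

For two equal groups, n per group = 2·((z_{α/2} + z_β)·σ/δ)².
z_{α/2} = 1.960; z_β = 0.842 (power 80%).
n = 2 × (2.802 × 4.08 / 2.08)² = 2 × 30.21 = 60.42
Round up: n = 61 per group.
Total across both groups: 2 × 61 = 122.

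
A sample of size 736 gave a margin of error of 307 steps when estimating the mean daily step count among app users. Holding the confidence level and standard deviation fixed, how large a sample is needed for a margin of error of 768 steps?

Margin of error scales as 1/√n, so n₂ = n₁·(E₁/E₂)².
n₂ = 736 × (307/768)² = 736 × 0.1598 = 117.61
Round up: n₂ = 118.

n = 118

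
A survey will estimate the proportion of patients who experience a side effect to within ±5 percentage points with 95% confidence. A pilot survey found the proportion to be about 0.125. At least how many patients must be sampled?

For a proportion with margin E = 0.05 at 95% confidence, z = 1.960.
n = p̂(1−p̂)(z/E)² = 0.125 × 0.875 × (1.960/0.05)² = 168.07
Round up: n = 169.

169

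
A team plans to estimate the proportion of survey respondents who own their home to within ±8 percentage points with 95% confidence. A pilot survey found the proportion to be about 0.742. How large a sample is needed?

115

For a proportion with margin E = 0.08 at 95% confidence, z = 1.960.
n = p̂(1−p̂)(z/E)² = 0.742 × 0.258 × (1.960/0.08)² = 114.91
Round up: n = 115.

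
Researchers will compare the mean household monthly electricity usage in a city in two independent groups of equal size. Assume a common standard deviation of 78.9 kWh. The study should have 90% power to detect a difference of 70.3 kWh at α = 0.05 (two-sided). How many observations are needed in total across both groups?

For two equal groups, n per group = 2·((z_{α/2} + z_β)·σ/δ)².
z_{α/2} = 1.960; z_β = 1.282 (power 90%).
n = 2 × (3.242 × 78.9 / 70.3)² = 2 × 13.24 = 26.48
Round up: n = 27 per group.
Total across both groups: 2 × 27 = 54.

54 total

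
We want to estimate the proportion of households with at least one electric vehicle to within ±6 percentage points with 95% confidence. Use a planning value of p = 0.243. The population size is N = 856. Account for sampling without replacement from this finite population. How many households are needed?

For a proportion with margin E = 0.06 at 95% confidence, z = 1.960.
n = p̂(1−p̂)(z/E)² = 0.243 × 0.757 × (1.960/0.06)² = 196.30 — call this n₀.
Finite-population correction with N = 856: n = n₀ / (1 + (n₀−1)/N) = 196.30 / 1.228 = 159.85
Round up: n = 160.

n = 160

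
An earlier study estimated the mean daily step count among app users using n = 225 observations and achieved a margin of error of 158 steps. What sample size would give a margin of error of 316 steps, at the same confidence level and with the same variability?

Margin of error scales as 1/√n, so n₂ = n₁·(E₁/E₂)².
n₂ = 225 × (158/316)² = 225 × 0.25 = 56.25
Round up: n₂ = 57.

57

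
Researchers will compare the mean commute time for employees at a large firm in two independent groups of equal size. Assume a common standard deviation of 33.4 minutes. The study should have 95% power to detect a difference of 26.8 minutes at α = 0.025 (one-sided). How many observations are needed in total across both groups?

82 total

For two equal groups, n per group = 2·((z_α + z_β)·σ/δ)².
z_α = 1.960; z_β = 1.645 (power 95%).
n = 2 × (3.605 × 33.4 / 26.8)² = 2 × 20.19 = 40.38
Round up: n = 41 per group.
Total across both groups: 2 × 41 = 82.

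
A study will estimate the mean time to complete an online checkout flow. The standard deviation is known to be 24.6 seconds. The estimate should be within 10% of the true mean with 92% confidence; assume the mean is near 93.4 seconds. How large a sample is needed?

For a mean, the margin of error is E = z·σ/√n, so n = (zσ/E)².
At 92% confidence, z = 1.751.
E = 10% of 93.4 = 9.34 seconds.
n = (1.751 × 24.6 / 9.34)² = 21.27
Round up: n = 22.

22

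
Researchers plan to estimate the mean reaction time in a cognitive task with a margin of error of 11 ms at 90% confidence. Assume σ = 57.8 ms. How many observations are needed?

For a mean, the margin of error is E = z·σ/√n, so n = (zσ/E)².
At 90% confidence, z = 1.645.
n = (1.645 × 57.8 / 11)² = 74.71
Round up: n = 75.

75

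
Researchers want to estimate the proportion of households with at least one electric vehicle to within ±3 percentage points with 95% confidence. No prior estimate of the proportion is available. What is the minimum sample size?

1068

For a proportion with margin E = 0.03 at 95% confidence, z = 1.960.
With no prior estimate, use p = 0.5, which maximizes p(1−p) at 0.25.
n = 0.25 × (z/E)² = 0.25 × (1.960/0.03)² = 1067.11
Round up: n = 1068.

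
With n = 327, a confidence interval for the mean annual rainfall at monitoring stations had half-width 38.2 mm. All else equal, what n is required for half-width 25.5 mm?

n = 734

Margin of error scales as 1/√n, so n₂ = n₁·(E₁/E₂)².
n₂ = 327 × (38.2/25.5)² = 327 × 2.244 = 733.79
Round up: n₂ = 734.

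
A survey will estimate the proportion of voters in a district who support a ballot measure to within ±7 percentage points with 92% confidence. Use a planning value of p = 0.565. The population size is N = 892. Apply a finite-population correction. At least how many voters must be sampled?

n = 132

For a proportion with margin E = 0.07 at 92% confidence, z = 1.751.
n = p̂(1−p̂)(z/E)² = 0.565 × 0.435 × (1.751/0.07)² = 153.78 — call this n₀.
Finite-population correction with N = 892: n = n₀ / (1 + (n₀−1)/N) = 153.78 / 1.171 = 131.32
Round up: n = 132.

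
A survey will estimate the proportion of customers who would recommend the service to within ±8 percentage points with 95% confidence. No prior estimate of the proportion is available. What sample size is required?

n = 151

For a proportion with margin E = 0.08 at 95% confidence, z = 1.960.
With no prior estimate, use p = 0.5, which maximizes p(1−p) at 0.25.
n = 0.25 × (z/E)² = 0.25 × (1.960/0.08)² = 150.06
Round up: n = 151.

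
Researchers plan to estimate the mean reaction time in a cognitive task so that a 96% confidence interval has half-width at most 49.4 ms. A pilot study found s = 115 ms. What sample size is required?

For a mean, the margin of error is E = z·σ/√n, so n = (zσ/E)².
At 96% confidence, z = 2.054.
n = (2.054 × 115 / 49.4)² = 22.86
Round up: n = 23.

23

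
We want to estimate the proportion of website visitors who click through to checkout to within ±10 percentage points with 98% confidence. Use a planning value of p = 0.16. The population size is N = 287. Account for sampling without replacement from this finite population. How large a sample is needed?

For a proportion with margin E = 0.1 at 98% confidence, z = 2.326.
n = p̂(1−p̂)(z/E)² = 0.16 × 0.84 × (2.326/0.1)² = 72.71 — call this n₀.
Finite-population correction with N = 287: n = n₀ / (1 + (n₀−1)/N) = 72.71 / 1.25 = 58.17
Round up: n = 59.

59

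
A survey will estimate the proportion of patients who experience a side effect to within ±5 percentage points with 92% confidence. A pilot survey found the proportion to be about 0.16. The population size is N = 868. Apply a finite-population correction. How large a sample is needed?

For a proportion with margin E = 0.05 at 92% confidence, z = 1.751.
n = p̂(1−p̂)(z/E)² = 0.16 × 0.84 × (1.751/0.05)² = 164.83 — call this n₀.
Finite-population correction with N = 868: n = n₀ / (1 + (n₀−1)/N) = 164.83 / 1.189 = 138.63
Round up: n = 139.

139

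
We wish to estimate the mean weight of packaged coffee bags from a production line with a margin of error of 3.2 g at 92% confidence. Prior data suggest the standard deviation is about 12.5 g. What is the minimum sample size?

For a mean, the margin of error is E = z·σ/√n, so n = (zσ/E)².
At 92% confidence, z = 1.751.
n = (1.751 × 12.5 / 3.2)² = 46.78
Round up: n = 47.

47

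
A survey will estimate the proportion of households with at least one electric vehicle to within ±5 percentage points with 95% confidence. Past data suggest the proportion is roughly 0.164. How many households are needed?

For a proportion with margin E = 0.05 at 95% confidence, z = 1.960.
n = p̂(1−p̂)(z/E)² = 0.164 × 0.836 × (1.960/0.05)² = 210.68
Round up: n = 211.

211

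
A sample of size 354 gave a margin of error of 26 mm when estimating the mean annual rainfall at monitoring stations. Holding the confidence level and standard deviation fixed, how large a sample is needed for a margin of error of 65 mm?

57

Margin of error scales as 1/√n, so n₂ = n₁·(E₁/E₂)².
n₂ = 354 × (26/65)² = 354 × 0.16 = 56.64
Round up: n₂ = 57.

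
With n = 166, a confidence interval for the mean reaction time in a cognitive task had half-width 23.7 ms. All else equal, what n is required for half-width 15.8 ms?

374

Margin of error scales as 1/√n, so n₂ = n₁·(E₁/E₂)².
n₂ = 166 × (23.7/15.8)² = 166 × 2.25 = 373.50
Round up: n₂ = 374.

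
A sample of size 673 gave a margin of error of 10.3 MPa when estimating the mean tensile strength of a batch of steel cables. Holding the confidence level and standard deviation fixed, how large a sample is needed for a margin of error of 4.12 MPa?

Margin of error scales as 1/√n, so n₂ = n₁·(E₁/E₂)².
n₂ = 673 × (10.3/4.12)² = 673 × 6.25 = 4206.25
Round up: n₂ = 4207.

n = 4207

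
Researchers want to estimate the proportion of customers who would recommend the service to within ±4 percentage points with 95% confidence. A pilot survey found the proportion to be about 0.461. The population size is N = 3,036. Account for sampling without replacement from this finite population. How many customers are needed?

499

For a proportion with margin E = 0.04 at 95% confidence, z = 1.960.
n = p̂(1−p̂)(z/E)² = 0.461 × 0.539 × (1.960/0.04)² = 596.60 — call this n₀.
Finite-population correction with N = 3,036: n = n₀ / (1 + (n₀−1)/N) = 596.60 / 1.196 = 498.83
Round up: n = 499.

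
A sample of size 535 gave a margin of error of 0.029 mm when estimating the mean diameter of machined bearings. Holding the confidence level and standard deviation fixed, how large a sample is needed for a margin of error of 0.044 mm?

n = 233

Margin of error scales as 1/√n, so n₂ = n₁·(E₁/E₂)².
n₂ = 535 × (0.029/0.044)² = 535 × 0.4344 = 232.40
Round up: n₂ = 233.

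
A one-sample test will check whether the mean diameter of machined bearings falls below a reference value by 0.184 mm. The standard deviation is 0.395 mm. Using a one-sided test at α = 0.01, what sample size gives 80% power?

For a one-sample z-test, n = ((z_α + z_β)·σ/δ)².
z_α = 2.326 (one-sided α = 0.01); z_β = 0.842 (power 80% → β = 0.2).
n = (3.168 × 0.395 / 0.184)² = 46.25
Round up: n = 47.

47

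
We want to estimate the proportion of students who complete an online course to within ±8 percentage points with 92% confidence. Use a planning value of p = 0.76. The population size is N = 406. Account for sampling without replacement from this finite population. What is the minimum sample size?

For a proportion with margin E = 0.08 at 92% confidence, z = 1.751.
n = p̂(1−p̂)(z/E)² = 0.76 × 0.24 × (1.751/0.08)² = 87.38 — call this n₀.
Finite-population correction with N = 406: n = n₀ / (1 + (n₀−1)/N) = 87.38 / 1.213 = 72.04
Round up: n = 73.

73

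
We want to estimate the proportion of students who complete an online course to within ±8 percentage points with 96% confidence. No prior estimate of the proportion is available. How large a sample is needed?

165

For a proportion with margin E = 0.08 at 96% confidence, z = 2.054.
With no prior estimate, use p = 0.5, which maximizes p(1−p) at 0.25.
n = 0.25 × (z/E)² = 0.25 × (2.054/0.08)² = 164.80
Round up: n = 165.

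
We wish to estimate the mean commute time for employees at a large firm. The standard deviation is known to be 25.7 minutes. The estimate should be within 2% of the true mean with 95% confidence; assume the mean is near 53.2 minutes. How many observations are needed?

2242

For a mean, the margin of error is E = z·σ/√n, so n = (zσ/E)².
At 95% confidence, z = 1.960.
E = 2% of 53.2 = 1.064 minutes.
n = (1.960 × 25.7 / 1.064)² = 2241.27
Round up: n = 2242.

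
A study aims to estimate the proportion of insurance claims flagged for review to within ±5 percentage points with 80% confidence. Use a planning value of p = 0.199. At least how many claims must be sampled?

105

For a proportion with margin E = 0.05 at 80% confidence, z = 1.282.
n = p̂(1−p̂)(z/E)² = 0.199 × 0.801 × (1.282/0.05)² = 104.79
Round up: n = 105.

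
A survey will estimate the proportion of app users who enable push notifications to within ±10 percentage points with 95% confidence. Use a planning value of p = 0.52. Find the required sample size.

For a proportion with margin E = 0.1 at 95% confidence, z = 1.960.
n = p̂(1−p̂)(z/E)² = 0.52 × 0.48 × (1.960/0.1)² = 95.89
Round up: n = 96.

96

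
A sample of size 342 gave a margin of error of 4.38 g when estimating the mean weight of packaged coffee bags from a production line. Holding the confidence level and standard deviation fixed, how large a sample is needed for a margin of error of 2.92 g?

Margin of error scales as 1/√n, so n₂ = n₁·(E₁/E₂)².
n₂ = 342 × (4.38/2.92)² = 342 × 2.25 = 769.50
Round up: n₂ = 770.

770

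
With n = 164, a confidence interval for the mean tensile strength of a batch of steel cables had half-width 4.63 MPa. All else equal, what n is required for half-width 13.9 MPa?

Margin of error scales as 1/√n, so n₂ = n₁·(E₁/E₂)².
n₂ = 164 × (4.63/13.9)² = 164 × 0.111 = 18.20
Round up: n₂ = 19.

n = 19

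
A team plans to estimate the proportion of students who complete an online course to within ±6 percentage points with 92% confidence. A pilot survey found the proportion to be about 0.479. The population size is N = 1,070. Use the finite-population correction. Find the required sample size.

n = 178

For a proportion with margin E = 0.06 at 92% confidence, z = 1.751.
n = p̂(1−p̂)(z/E)² = 0.479 × 0.521 × (1.751/0.06)² = 212.54 — call this n₀.
Finite-population correction with N = 1,070: n = n₀ / (1 + (n₀−1)/N) = 212.54 / 1.198 = 177.41
Round up: n = 178.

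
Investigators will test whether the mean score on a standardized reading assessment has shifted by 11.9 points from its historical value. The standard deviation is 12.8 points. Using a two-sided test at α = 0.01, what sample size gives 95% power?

For a one-sample z-test, n = ((z_{α/2} + z_β)·σ/δ)².
z_{α/2} = 2.576 (two-sided α = 0.01); z_β = 1.645 (power 95% → β = 0.05).
n = (4.221 × 12.8 / 11.9)² = 20.61
Round up: n = 21.

n = 21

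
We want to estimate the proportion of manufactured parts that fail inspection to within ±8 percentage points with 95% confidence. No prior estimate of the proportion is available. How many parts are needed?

151

For a proportion with margin E = 0.08 at 95% confidence, z = 1.960.
With no prior estimate, use p = 0.5, which maximizes p(1−p) at 0.25.
n = 0.25 × (z/E)² = 0.25 × (1.960/0.08)² = 150.06
Round up: n = 151.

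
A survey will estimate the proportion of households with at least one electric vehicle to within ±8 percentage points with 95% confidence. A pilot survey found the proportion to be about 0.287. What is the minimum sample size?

For a proportion with margin E = 0.08 at 95% confidence, z = 1.960.
n = p̂(1−p̂)(z/E)² = 0.287 × 0.713 × (1.960/0.08)² = 122.83
Round up: n = 123.

123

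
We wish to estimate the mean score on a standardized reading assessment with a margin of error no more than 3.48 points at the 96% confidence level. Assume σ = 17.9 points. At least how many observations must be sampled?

112

For a mean, the margin of error is E = z·σ/√n, so n = (zσ/E)².
At 96% confidence, z = 2.054.
n = (2.054 × 17.9 / 3.48)² = 111.62
Round up: n = 112.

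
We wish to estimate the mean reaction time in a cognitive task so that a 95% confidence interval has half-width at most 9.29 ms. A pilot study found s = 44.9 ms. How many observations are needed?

90

For a mean, the margin of error is E = z·σ/√n, so n = (zσ/E)².
At 95% confidence, z = 1.960.
n = (1.960 × 44.9 / 9.29)² = 89.74
Round up: n = 90.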